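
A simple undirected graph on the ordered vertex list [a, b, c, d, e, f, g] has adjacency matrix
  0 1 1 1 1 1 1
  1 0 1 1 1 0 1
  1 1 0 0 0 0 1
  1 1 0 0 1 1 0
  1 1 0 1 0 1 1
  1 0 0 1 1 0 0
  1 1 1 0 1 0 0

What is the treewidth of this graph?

3

A width-3 tree decomposition is:
Bags: B1 = {a, d, e, f}  B2 = {a, b, d, e}  B3 = {a, b, e, g}  B4 = {a, b, c, g}
Tree: B1–B2, B2–B3, B3–B4
Each bag holds 4 vertices, so the decomposition has width 3, which upper-bounds the treewidth. Conversely, {a, d, e, f} is a clique of size 4, and the vertices of any clique must share a bag in every tree decomposition; so some bag has ≥ 4 vertices and tw(G) ≥ 3. Therefore the treewidth is 3.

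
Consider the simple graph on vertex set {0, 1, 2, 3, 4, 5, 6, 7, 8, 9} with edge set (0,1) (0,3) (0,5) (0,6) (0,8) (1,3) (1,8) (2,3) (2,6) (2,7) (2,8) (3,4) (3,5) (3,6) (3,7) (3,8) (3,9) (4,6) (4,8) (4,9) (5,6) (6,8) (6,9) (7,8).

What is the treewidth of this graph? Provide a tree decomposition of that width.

Each bag holds 4 vertices, so the decomposition has width 3, which upper-bounds the treewidth. On the other hand G contains the 4-clique {0, 1, 3, 8}. A clique must lie in a single bag of any decomposition, so no decomposition can have width below 3. The upper and lower bounds meet at 3, so that is the treewidth.

Treewidth 3.
One optimal decomposition is:
Bags: B1 = {0, 3, 6, 8}  B2 = {0, 3, 5, 6}  B3 = {0, 1, 3, 8}  B4 = {3, 4, 6, 8}  B5 = {3, 4, 6, 9}  B6 = {2, 3, 6, 8}  B7 = {2, 3, 7, 8}
Tree: B1–B2, B1–B3, B1–B4, B4–B5, B1–B6, B6–B7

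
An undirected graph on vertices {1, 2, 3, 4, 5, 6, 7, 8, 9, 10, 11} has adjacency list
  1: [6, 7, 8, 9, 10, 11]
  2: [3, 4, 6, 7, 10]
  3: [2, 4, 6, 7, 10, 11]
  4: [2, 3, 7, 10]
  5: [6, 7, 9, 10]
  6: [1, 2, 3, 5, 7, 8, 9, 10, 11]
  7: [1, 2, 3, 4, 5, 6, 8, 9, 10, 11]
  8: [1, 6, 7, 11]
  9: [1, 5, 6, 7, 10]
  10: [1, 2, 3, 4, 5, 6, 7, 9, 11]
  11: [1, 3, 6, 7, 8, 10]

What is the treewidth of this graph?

A width-4 tree decomposition is:
Bags: B1 = {3, 6, 7, 10, 11}  B2 = {1, 6, 7, 10, 11}  B3 = {2, 3, 6, 7, 10}  B4 = {2, 3, 4, 7, 10}  B5 = {1, 6, 7, 8, 11}  B6 = {1, 6, 7, 9, 10}  B7 = {5, 6, 7, 9, 10}
Tree: B1–B2, B1–B3, B3–B4, B2–B5, B2–B6, B6–B7
Each bag holds 5 vertices, so the decomposition has width 4, which upper-bounds the treewidth. On the other hand G contains the 5-clique {2, 3, 4, 7, 10}. A clique must lie in a single bag of any decomposition, so no decomposition can have width below 4. Therefore the treewidth is 4.

4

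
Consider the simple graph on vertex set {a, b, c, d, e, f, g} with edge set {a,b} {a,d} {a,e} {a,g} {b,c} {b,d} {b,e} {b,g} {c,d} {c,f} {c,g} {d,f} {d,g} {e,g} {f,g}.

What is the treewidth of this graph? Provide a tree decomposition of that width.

Treewidth 3.
One optimal decomposition is:
Bags: B1 = {a, b, e, g}  B2 = {a, b, d, g}  B3 = {b, c, d, g}  B4 = {c, d, f, g}
Tree: B1–B2, B2–B3, B3–B4

Each bag holds 4 vertices, so the decomposition has width 3, which upper-bounds the treewidth. For the lower bound, the 4 vertices {c, d, f, g} are pairwise adjacent, and any tree decomposition puts a clique entirely inside one bag — forcing width ≥ 3. The upper and lower bounds meet at 3, so that is the treewidth.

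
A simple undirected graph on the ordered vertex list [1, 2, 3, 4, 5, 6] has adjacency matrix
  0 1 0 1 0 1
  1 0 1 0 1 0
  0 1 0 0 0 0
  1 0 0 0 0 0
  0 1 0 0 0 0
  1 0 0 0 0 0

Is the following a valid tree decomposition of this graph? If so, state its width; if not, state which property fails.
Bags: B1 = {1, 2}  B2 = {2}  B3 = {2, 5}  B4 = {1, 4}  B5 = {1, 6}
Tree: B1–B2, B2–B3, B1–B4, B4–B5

A tree decomposition must satisfy three properties: every vertex lies in some bag; for every edge, both endpoints lie together in some bag; and for every vertex, the bags containing it form a connected subtree. Here vertex 3 appears in no bag, so the decomposition is invalid.

No — vertex 3 appears in no bag.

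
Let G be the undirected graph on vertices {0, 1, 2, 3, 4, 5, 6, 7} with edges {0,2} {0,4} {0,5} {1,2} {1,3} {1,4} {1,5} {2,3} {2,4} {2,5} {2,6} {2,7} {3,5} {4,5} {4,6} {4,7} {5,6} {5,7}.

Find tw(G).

A width-3 tree decomposition is:
Bags: B1 = {1, 2, 4, 5}  B2 = {2, 4, 5, 6}  B3 = {1, 2, 3, 5}  B4 = {0, 2, 4, 5}  B5 = {2, 4, 5, 7}
Tree: B1–B2, B1–B3, B2–B4, B2–B5
Every bag has size at most 4, so the width is 4 − 1 = 3 and tw(G) ≤ 3. Conversely, {1, 2, 3, 5} is a clique of size 4, and the vertices of any clique must share a bag in every tree decomposition; so some bag has ≥ 4 vertices and tw(G) ≥ 3. The upper and lower bounds meet at 3, so that is the treewidth.

3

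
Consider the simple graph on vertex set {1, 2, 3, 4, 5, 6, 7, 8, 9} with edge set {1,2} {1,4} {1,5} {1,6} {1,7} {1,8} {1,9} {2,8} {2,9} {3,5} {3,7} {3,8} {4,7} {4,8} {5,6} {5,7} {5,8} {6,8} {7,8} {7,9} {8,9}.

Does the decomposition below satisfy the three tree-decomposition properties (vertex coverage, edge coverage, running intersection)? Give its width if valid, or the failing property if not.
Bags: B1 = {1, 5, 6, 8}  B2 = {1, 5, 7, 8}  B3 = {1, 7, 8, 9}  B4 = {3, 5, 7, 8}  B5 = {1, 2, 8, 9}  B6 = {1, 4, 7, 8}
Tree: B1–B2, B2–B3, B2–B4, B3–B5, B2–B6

Checking the three conditions: (i) the bags cover all of {1, 2, 3, 4, 5, 6, 7, 8, 9}; (ii) for each edge, some bag contains both endpoints; (iii) the bags containing any fixed vertex form a subtree. All hold, so the decomposition is valid with width 4 − 1 = 3.

Yes; width 3.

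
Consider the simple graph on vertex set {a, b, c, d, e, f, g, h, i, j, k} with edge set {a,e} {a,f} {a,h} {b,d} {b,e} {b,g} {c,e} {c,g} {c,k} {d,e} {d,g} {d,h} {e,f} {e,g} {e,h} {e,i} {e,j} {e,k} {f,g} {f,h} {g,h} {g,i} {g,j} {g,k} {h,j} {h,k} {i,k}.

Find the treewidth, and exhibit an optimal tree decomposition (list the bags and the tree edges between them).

Every bag has size at most 4, so the width is 4 − 1 = 3 and tw(G) ≤ 3. For the lower bound, the 4 vertices {d, e, g, h} are pairwise adjacent, and any tree decomposition puts a clique entirely inside one bag — forcing width ≥ 3. Hence tw(G) = 3 exactly.

Treewidth 3.
Bags: B1 = {e, g, h, k}  B2 = {c, e, g, k}  B3 = {e, g, h, j}  B4 = {e, g, i, k}  B5 = {d, e, g, h}  B6 = {b, d, e, g}  B7 = {e, f, g, h}  B8 = {a, e, f, h}
Tree: B1–B2, B1–B3, B1–B4, B1–B5, B5–B6, B5–B7, B7–B8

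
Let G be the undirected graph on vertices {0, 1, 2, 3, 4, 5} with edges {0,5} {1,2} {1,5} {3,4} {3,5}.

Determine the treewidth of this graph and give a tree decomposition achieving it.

Treewidth 1.
One optimal decomposition is:
Bags: B1 = {1, 5}  B2 = {0, 5}  B3 = {3, 5}  B4 = {1, 2}  B5 = {3, 4}
Tree: B1–B2, B2–B3, B1–B4, B3–B5

Every bag has size at most 2, so the width is 2 − 1 = 1 and tw(G) ≤ 1. Since G has at least one edge (e.g. 5–1), it is not an edgeless graph, so tw(G) ≥ 1. Therefore the treewidth is 1.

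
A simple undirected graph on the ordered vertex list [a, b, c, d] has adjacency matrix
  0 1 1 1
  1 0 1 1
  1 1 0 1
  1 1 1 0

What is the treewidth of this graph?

3

A width-3 tree decomposition is:
Bags: B1 = {a, b, c, d}
Tree: (single bag)
With just one bag of size 4, the width is 4 − 1 = 3, so tw(G) ≤ 3. Conversely, {a, b, c, d} is a clique of size 4, and the vertices of any clique must share a bag in every tree decomposition; so some bag has ≥ 4 vertices and tw(G) ≥ 3. Hence tw(G) = 3 exactly.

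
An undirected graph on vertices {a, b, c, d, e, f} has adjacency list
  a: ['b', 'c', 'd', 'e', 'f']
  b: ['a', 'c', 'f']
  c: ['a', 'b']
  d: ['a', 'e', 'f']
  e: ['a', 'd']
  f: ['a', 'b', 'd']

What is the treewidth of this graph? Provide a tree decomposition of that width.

Treewidth 2.
Bags: B1 = {a, b, f}  B2 = {a, d, f}  B3 = {a, d, e}  B4 = {a, b, c}
Tree: B1–B2, B2–B3, B1–B4

The largest bag has 3 vertices, giving width 2; this decomposition certifies tw(G) ≤ 2. On the other hand G contains the 3-clique {a, d, e}. A clique must lie in a single bag of any decomposition, so no decomposition can have width below 2. Combining the bounds, tw(G) = 2.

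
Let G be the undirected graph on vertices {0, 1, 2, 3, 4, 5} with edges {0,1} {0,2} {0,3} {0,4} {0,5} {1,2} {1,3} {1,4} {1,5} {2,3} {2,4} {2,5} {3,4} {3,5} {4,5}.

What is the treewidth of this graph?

5

A width-5 tree decomposition is:
Bags: B1 = {0, 1, 2, 3, 4, 5}
Tree: (single bag)
A single bag containing all 6 vertices is trivially a valid decomposition of width 5. Conversely, {0, 1, 2, 3, 4, 5} is a clique of size 6, and the vertices of any clique must share a bag in every tree decomposition; so some bag has ≥ 6 vertices and tw(G) ≥ 5. Therefore the treewidth is 5.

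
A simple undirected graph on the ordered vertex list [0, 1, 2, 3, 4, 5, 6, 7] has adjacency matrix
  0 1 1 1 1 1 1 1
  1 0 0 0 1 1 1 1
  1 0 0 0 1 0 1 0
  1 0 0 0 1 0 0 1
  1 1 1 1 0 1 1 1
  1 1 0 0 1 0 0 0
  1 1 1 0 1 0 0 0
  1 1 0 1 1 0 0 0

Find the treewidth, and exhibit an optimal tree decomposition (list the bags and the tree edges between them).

The largest bag has 4 vertices, giving width 3; this decomposition certifies tw(G) ≤ 3. On the other hand G contains the 4-clique {0, 1, 4, 5}. A clique must lie in a single bag of any decomposition, so no decomposition can have width below 3. Therefore the treewidth is 3.

Treewidth 3.
Bags: B1 = {0, 1, 4, 7}  B2 = {0, 3, 4, 7}  B3 = {0, 1, 4, 6}  B4 = {0, 2, 4, 6}  B5 = {0, 1, 4, 5}
Tree: B1–B2, B1–B3, B3–B4, B3–B5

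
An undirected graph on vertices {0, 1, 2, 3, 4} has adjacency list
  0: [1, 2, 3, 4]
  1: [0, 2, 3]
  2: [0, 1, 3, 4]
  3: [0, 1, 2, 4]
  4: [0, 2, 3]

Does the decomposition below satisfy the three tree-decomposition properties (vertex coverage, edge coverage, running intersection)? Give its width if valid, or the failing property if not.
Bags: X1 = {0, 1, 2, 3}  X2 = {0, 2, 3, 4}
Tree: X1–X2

Every vertex of G appears in some bag (union = {0, 1, 2, 3, 4}); every edge is covered by a bag; and for each vertex v the set of bags containing v is connected in the bag tree. The decomposition is therefore valid. The largest bag has 4 vertices, so the width is 3.

Yes; width 3.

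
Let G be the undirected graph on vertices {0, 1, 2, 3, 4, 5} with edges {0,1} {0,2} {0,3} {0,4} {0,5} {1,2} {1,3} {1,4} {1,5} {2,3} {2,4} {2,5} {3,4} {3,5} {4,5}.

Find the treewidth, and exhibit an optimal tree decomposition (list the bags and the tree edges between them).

With just one bag of size 6, the width is 6 − 1 = 5, so tw(G) ≤ 5. For the lower bound, the 6 vertices {0, 1, 2, 3, 4, 5} are pairwise adjacent, and any tree decomposition puts a clique entirely inside one bag — forcing width ≥ 5. Combining the bounds, tw(G) = 5.

Treewidth 5.
One optimal decomposition is:
Bags: B1 = {0, 1, 2, 3, 4, 5}
Tree: (single bag)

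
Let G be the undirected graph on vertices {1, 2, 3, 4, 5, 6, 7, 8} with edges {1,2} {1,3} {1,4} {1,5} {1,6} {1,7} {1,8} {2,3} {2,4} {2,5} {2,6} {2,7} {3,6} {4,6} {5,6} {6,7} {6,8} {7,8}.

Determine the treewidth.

3

A width-3 tree decomposition is:
Bags: B1 = {1, 2, 3, 6}  B2 = {1, 2, 4, 6}  B3 = {1, 2, 6, 7}  B4 = {1, 6, 7, 8}  B5 = {1, 2, 5, 6}
Tree: B1–B2, B1–B3, B3–B4, B3–B5
Each bag holds 4 vertices, so the decomposition has width 3, which upper-bounds the treewidth. On the other hand G contains the 4-clique {1, 6, 7, 8}. A clique must lie in a single bag of any decomposition, so no decomposition can have width below 3. Hence tw(G) = 3 exactly.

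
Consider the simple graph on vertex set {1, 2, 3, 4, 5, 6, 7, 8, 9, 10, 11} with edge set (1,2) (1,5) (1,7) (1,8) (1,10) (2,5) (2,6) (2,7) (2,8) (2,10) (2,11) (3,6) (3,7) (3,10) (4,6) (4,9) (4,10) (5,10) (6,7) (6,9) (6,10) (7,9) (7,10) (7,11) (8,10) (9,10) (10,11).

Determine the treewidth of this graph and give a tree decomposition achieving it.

Treewidth 3.
One optimal decomposition is:
Bags: B1 = {2, 6, 7, 10}  B2 = {2, 7, 10, 11}  B3 = {6, 7, 9, 10}  B4 = {1, 2, 7, 10}  B5 = {1, 2, 8, 10}  B6 = {3, 6, 7, 10}  B7 = {1, 2, 5, 10}  B8 = {4, 6, 9, 10}
Tree: B1–B2, B1–B3, B1–B4, B4–B5, B1–B6, B4–B7, B3–B8

Each bag holds 4 vertices, so the decomposition has width 3, which upper-bounds the treewidth. On the other hand G contains the 4-clique {4, 6, 9, 10}. A clique must lie in a single bag of any decomposition, so no decomposition can have width below 3. Therefore the treewidth is 3.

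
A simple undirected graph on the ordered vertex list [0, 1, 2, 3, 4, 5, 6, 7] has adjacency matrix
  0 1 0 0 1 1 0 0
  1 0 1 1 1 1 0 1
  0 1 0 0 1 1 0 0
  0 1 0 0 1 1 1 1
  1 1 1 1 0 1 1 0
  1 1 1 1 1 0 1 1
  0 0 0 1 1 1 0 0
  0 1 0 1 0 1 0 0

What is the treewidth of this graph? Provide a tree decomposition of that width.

Treewidth 3.
One such decomposition:
Bags: B1 = {1, 3, 5, 7}  B2 = {1, 3, 4, 5}  B3 = {3, 4, 5, 6}  B4 = {0, 1, 4, 5}  B5 = {1, 2, 4, 5}
Tree: B1–B2, B2–B3, B2–B4, B4–B5

The largest bag has 4 vertices, giving width 3; this decomposition certifies tw(G) ≤ 3. On the other hand G contains the 4-clique {0, 1, 4, 5}. A clique must lie in a single bag of any decomposition, so no decomposition can have width below 3. The upper and lower bounds meet at 3, so that is the treewidth.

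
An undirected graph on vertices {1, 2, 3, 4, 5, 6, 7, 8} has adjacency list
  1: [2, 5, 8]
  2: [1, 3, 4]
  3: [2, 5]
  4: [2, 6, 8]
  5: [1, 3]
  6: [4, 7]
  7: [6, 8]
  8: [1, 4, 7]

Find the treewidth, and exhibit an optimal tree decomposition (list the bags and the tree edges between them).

Every bag has size at most 3, so the width is 3 − 1 = 2 and tw(G) ≤ 2. Since 6–7–8–4–6 is a cycle in G, G is not acyclic. Forests are exactly the graphs of treewidth ≤ 1, so tw(G) ≥ 2. Hence tw(G) = 2 exactly.

Treewidth 2.
One optimal decomposition is:
Bags: B1 = {4, 6, 7}  B2 = {4, 7, 8}  B3 = {2, 4, 8}  B4 = {1, 2, 8}  B5 = {1, 2, 3}  B6 = {1, 3, 5}
Tree: B1–B2, B2–B3, B3–B4, B4–B5, B5–B6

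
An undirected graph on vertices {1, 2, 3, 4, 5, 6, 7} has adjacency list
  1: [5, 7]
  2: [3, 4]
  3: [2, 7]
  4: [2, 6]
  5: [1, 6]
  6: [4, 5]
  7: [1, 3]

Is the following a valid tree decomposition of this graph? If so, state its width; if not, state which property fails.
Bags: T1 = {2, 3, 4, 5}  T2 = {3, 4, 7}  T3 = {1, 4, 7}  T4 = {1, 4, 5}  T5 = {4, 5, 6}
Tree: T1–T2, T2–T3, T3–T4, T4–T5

A tree decomposition must satisfy three properties: every vertex lies in some bag; for every edge, both endpoints lie together in some bag; and for every vertex, the bags containing it form a connected subtree. Here bags containing vertex 5 are not connected in the tree, so the decomposition is invalid.

No — bags containing vertex 5 are not connected in the tree.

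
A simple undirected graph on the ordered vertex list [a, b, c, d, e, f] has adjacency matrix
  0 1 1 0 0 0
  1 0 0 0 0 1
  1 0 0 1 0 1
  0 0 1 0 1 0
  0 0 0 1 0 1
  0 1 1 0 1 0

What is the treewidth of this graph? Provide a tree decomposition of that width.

Treewidth 2.
One such decomposition:
Bags: B1 = {c, d, e}  B2 = {c, e, f}  B3 = {a, c, f}  B4 = {a, b, f}
Tree: B1–B2, B2–B3, B3–B4

The largest bag has 3 vertices, giving width 2; this decomposition certifies tw(G) ≤ 2. Since d–e–f–c–d is a cycle in G, G is not acyclic. Forests are exactly the graphs of treewidth ≤ 1, so tw(G) ≥ 2. The upper and lower bounds meet at 2, so that is the treewidth.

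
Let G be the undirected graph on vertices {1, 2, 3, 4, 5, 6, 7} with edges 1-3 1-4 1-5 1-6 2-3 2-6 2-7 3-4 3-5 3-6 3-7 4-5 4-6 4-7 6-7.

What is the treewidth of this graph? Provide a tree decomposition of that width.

Treewidth 3.
Bags: B1 = {1, 3, 4, 5}  B2 = {1, 3, 4, 6}  B3 = {3, 4, 6, 7}  B4 = {2, 3, 6, 7}
Tree: B1–B2, B2–B3, B3–B4

The largest bag has 4 vertices, giving width 3; this decomposition certifies tw(G) ≤ 3. Conversely, {2, 3, 6, 7} is a clique of size 4, and the vertices of any clique must share a bag in every tree decomposition; so some bag has ≥ 4 vertices and tw(G) ≥ 3. Hence tw(G) = 3 exactly.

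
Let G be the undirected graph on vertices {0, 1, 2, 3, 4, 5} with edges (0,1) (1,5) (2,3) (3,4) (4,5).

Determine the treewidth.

A width-1 tree decomposition is:
Bags: B1 = {0, 1}  B2 = {1, 5}  B3 = {4, 5}  B4 = {3, 4}  B5 = {2, 3}
Tree: B1–B2, B2–B3, B3–B4, B4–B5
Every bag has size at most 2, so the width is 2 − 1 = 1 and tw(G) ≤ 1. Since G has at least one edge (e.g. 0–1), it is not an edgeless graph, so tw(G) ≥ 1. Combining the bounds, tw(G) = 1.

1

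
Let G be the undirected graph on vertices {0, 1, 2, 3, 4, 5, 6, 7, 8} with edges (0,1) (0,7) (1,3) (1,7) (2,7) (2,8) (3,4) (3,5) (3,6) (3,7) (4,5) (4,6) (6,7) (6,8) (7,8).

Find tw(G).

A width-2 tree decomposition is:
Bags: B1 = {3, 6, 7}  B2 = {6, 7, 8}  B3 = {2, 7, 8}  B4 = {3, 4, 6}  B5 = {1, 3, 7}  B6 = {3, 4, 5}  B7 = {0, 1, 7}
Tree: B1–B2, B2–B3, B1–B4, B1–B5, B4–B6, B5–B7
The largest bag has 3 vertices, giving width 2; this decomposition certifies tw(G) ≤ 2. On the other hand G contains the 3-clique {3, 4, 5}. A clique must lie in a single bag of any decomposition, so no decomposition can have width below 2. Therefore the treewidth is 2.

2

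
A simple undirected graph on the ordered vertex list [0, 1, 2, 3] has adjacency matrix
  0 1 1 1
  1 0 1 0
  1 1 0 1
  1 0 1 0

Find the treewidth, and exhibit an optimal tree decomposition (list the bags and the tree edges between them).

The largest bag has 3 vertices, giving width 2; this decomposition certifies tw(G) ≤ 2. On the other hand G contains the 3-clique {0, 1, 2}. A clique must lie in a single bag of any decomposition, so no decomposition can have width below 2. Therefore the treewidth is 2.

Treewidth 2.
One such decomposition:
Bags: B1 = {0, 2, 3}  B2 = {0, 1, 2}
Tree: B1–B2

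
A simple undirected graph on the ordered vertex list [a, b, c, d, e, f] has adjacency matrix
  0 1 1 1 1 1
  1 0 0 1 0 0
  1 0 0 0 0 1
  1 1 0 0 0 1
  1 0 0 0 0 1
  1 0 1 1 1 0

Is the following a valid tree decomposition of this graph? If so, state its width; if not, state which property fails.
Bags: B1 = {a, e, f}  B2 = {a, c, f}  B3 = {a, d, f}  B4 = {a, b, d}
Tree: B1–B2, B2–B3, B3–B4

Yes; width 2.

Every vertex of G appears in some bag (union = {a, b, c, d, e, f}); every edge is covered by a bag; and for each vertex v the set of bags containing v is connected in the bag tree. The decomposition is therefore valid. The largest bag has 3 vertices, so the width is 2.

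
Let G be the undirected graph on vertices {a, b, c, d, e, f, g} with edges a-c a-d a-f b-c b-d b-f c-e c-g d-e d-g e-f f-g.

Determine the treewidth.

3

A width-3 tree decomposition is:
Bags: B1 = {c, d, f, g}  B2 = {b, c, d, f}  B3 = {c, d, e, f}  B4 = {a, c, d, f}
Tree: B1–B2, B2–B3, B3–B4
Each bag holds 4 vertices, so the decomposition has width 3, which upper-bounds the treewidth. For the lower bound: the 4 vertex sets {f,g}, {b,d}, {c}, {e} are disjoint, each induces a connected subgraph, and every pair is joined by at least one edge of G. Contracting each set to a single vertex therefore yields K_{4} as a minor, and since treewidth is minor-monotone, tw(G) ≥ tw(K_{4}) = 3. The upper and lower bounds meet at 3, so that is the treewidth.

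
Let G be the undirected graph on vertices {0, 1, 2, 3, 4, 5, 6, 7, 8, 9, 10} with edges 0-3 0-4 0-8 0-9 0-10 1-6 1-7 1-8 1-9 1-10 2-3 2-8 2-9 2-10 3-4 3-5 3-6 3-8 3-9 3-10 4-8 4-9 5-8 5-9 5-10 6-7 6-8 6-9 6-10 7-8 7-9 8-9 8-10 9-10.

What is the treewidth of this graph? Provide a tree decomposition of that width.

Treewidth 4.
One such decomposition:
Bags: B1 = {3, 6, 8, 9, 10}  B2 = {1, 6, 8, 9, 10}  B3 = {0, 3, 8, 9, 10}  B4 = {2, 3, 8, 9, 10}  B5 = {1, 6, 7, 8, 9}  B6 = {0, 3, 4, 8, 9}  B7 = {3, 5, 8, 9, 10}
Tree: B1–B2, B1–B3, B1–B4, B2–B5, B3–B6, B1–B7

Every bag has size at most 5, so the width is 5 − 1 = 4 and tw(G) ≤ 4. Conversely, {1, 6, 8, 9, 10} is a clique of size 5, and the vertices of any clique must share a bag in every tree decomposition; so some bag has ≥ 5 vertices and tw(G) ≥ 4. Hence tw(G) = 4 exactly.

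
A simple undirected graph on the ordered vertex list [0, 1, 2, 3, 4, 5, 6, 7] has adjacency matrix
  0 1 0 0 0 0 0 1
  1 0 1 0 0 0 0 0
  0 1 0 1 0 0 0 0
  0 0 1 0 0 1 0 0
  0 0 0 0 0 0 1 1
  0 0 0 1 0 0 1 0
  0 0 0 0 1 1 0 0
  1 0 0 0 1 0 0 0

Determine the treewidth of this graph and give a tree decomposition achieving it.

Treewidth 2.
Bags: B1 = {4, 6, 7}  B2 = {0, 6, 7}  B3 = {0, 1, 6}  B4 = {1, 2, 6}  B5 = {2, 3, 6}  B6 = {3, 5, 6}
Tree: B1–B2, B2–B3, B3–B4, B4–B5, B5–B6

Each bag holds 3 vertices, so the decomposition has width 2, which upper-bounds the treewidth. For the lower bound, G contains the cycle 6–4–7–0–1–2–3–5–6, so G is not a forest; only forests have treewidth ≤ 1, hence tw(G) ≥ 2. Therefore the treewidth is 2.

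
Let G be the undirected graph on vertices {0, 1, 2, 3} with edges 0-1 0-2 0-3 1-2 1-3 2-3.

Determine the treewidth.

A width-3 tree decomposition is:
Bags: B1 = {0, 1, 2, 3}
Tree: (single bag)
A single bag containing all 4 vertices is trivially a valid decomposition of width 3. For the lower bound, the 4 vertices {0, 1, 2, 3} are pairwise adjacent, and any tree decomposition puts a clique entirely inside one bag — forcing width ≥ 3. Hence tw(G) = 3 exactly.

3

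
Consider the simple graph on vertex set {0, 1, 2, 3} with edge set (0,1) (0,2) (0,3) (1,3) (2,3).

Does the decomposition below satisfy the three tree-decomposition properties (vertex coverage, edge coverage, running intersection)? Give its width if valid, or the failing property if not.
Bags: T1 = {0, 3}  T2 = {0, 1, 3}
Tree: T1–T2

A tree decomposition must satisfy three properties: every vertex lies in some bag; for every edge, both endpoints lie together in some bag; and for every vertex, the bags containing it form a connected subtree. Here vertex 2 appears in no bag, so the decomposition is invalid.

No — vertex 2 appears in no bag.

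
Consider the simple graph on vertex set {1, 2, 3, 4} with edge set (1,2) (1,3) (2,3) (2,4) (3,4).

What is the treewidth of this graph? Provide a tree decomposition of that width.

Treewidth 2.
Bags: B1 = {2, 3, 4}  B2 = {1, 2, 3}
Tree: B1–B2

Every bag has size at most 3, so the width is 3 − 1 = 2 and tw(G) ≤ 2. On the other hand G contains the 3-clique {1, 2, 3}. A clique must lie in a single bag of any decomposition, so no decomposition can have width below 2. The upper and lower bounds meet at 2, so that is the treewidth.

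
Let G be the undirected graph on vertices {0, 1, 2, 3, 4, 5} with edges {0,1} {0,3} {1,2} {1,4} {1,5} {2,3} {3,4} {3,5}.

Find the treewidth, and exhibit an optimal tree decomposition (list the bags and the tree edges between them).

Treewidth 2.
One such decomposition:
Bags: B1 = {1, 2, 3}  B2 = {0, 1, 3}  B3 = {1, 3, 5}  B4 = {1, 3, 4}
Tree: B1–B2, B2–B3, B3–B4

Every bag has size at most 3, so the width is 3 − 1 = 2 and tw(G) ≤ 2. The edges 3–2–1–0–3 form a cycle, so G is not a tree and its treewidth is at least 2. Combining the bounds, tw(G) = 2.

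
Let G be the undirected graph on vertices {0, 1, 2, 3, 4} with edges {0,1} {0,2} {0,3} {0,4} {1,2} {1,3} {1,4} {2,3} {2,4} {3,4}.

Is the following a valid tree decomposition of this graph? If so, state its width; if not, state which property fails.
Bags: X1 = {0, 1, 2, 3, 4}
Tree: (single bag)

Every vertex of G appears in some bag (union = {0, 1, 2, 3, 4}); every edge is covered by a bag; and for each vertex v the set of bags containing v is connected in the bag tree. The decomposition is therefore valid. The largest bag has 5 vertices, so the width is 4.

Yes; width 4.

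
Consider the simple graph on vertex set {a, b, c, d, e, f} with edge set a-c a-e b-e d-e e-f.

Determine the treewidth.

1

A width-1 tree decomposition is:
Bags: B1 = {a, e}  B2 = {a, c}  B3 = {e, f}  B4 = {b, e}  B5 = {d, e}
Tree: B1–B2, B1–B3, B1–B4, B3–B5
Every bag has size at most 2, so the width is 2 − 1 = 1 and tw(G) ≤ 1. Since G has at least one edge (e.g. e–a), it is not an edgeless graph, so tw(G) ≥ 1. Hence tw(G) = 1 exactly.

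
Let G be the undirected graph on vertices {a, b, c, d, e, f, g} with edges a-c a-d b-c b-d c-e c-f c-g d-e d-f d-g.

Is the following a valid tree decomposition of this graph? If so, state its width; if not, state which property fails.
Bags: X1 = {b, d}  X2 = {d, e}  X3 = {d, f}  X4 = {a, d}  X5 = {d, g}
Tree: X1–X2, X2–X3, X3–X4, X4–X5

No — vertex c appears in no bag.

A tree decomposition must satisfy three properties: every vertex lies in some bag; for every edge, both endpoints lie together in some bag; and for every vertex, the bags containing it form a connected subtree. Here vertex c appears in no bag, so the decomposition is invalid.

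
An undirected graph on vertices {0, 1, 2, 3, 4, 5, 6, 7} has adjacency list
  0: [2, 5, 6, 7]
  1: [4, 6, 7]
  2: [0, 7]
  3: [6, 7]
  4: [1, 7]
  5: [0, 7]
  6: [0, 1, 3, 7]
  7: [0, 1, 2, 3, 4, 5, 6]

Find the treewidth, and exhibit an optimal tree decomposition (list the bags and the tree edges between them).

The largest bag has 3 vertices, giving width 2; this decomposition certifies tw(G) ≤ 2. For the lower bound, the 3 vertices {0, 2, 7} are pairwise adjacent, and any tree decomposition puts a clique entirely inside one bag — forcing width ≥ 2. The upper and lower bounds meet at 2, so that is the treewidth.

Treewidth 2.
One such decomposition:
Bags: B1 = {1, 6, 7}  B2 = {0, 6, 7}  B3 = {1, 4, 7}  B4 = {0, 2, 7}  B5 = {3, 6, 7}  B6 = {0, 5, 7}
Tree: B1–B2, B1–B3, B2–B4, B2–B5, B2–B6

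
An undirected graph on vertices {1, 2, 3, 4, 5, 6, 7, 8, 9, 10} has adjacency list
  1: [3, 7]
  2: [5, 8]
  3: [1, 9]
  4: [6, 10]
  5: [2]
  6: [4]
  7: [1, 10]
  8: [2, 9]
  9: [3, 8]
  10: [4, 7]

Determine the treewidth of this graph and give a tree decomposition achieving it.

The largest bag has 2 vertices, giving width 1; this decomposition certifies tw(G) ≤ 1. Any graph with an edge has treewidth ≥ 1, and G has the edge 6–4. Combining the bounds, tw(G) = 1.

Treewidth 1.
Bags: B1 = {4, 6}  B2 = {4, 10}  B3 = {7, 10}  B4 = {1, 7}  B5 = {1, 3}  B6 = {3, 9}  B7 = {8, 9}  B8 = {2, 8}  B9 = {2, 5}
Tree: B1–B2, B2–B3, B3–B4, B4–B5, B5–B6, B6–B7, B7–B8, B8–B9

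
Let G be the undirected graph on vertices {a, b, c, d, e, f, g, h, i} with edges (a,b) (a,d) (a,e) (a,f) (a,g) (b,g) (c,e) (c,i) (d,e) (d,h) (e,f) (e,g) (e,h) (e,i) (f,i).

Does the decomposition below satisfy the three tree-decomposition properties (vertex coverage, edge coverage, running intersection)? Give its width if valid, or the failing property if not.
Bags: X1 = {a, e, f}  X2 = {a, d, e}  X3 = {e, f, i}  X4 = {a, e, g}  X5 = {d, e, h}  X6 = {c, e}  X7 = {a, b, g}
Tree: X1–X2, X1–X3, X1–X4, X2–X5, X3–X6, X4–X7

A tree decomposition must satisfy three properties: every vertex lies in some bag; for every edge, both endpoints lie together in some bag; and for every vertex, the bags containing it form a connected subtree. Here edge (i,c) lies in no bag, so the decomposition is invalid.

No — edge (i,c) lies in no bag.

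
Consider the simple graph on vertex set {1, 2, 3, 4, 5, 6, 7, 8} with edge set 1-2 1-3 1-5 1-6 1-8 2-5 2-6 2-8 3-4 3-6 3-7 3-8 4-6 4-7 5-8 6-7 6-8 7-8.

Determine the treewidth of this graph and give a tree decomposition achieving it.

Each bag holds 4 vertices, so the decomposition has width 3, which upper-bounds the treewidth. On the other hand G contains the 4-clique {1, 2, 5, 8}. A clique must lie in a single bag of any decomposition, so no decomposition can have width below 3. Hence tw(G) = 3 exactly.

Treewidth 3.
Bags: B1 = {1, 2, 6, 8}  B2 = {1, 3, 6, 8}  B3 = {1, 2, 5, 8}  B4 = {3, 6, 7, 8}  B5 = {3, 4, 6, 7}
Tree: B1–B2, B1–B3, B2–B4, B4–B5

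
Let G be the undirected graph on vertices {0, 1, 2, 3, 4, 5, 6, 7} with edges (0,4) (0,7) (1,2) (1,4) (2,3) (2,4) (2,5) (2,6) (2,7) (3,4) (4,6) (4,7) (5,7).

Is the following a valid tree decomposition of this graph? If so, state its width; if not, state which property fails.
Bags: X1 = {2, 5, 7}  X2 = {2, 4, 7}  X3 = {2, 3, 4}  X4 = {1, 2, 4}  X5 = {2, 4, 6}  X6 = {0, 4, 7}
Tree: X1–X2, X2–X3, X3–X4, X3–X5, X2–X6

Every vertex of G appears in some bag (union = {0, 1, 2, 3, 4, 5, 6, 7}); every edge is covered by a bag; and for each vertex v the set of bags containing v is connected in the bag tree. The decomposition is therefore valid. The largest bag has 3 vertices, so the width is 2.

Yes; width 2.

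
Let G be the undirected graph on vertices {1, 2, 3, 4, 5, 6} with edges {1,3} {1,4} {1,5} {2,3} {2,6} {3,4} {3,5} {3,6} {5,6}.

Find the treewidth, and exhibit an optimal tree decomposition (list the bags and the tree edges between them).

Treewidth 2.
One optimal decomposition is:
Bags: B1 = {1, 3, 5}  B2 = {3, 5, 6}  B3 = {1, 3, 4}  B4 = {2, 3, 6}
Tree: B1–B2, B1–B3, B2–B4

The largest bag has 3 vertices, giving width 2; this decomposition certifies tw(G) ≤ 2. Conversely, {1, 3, 4} is a clique of size 3, and the vertices of any clique must share a bag in every tree decomposition; so some bag has ≥ 3 vertices and tw(G) ≥ 2. Therefore the treewidth is 2.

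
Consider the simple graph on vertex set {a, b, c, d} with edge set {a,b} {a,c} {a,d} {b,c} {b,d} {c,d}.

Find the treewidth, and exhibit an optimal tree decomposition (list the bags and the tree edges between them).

With just one bag of size 4, the width is 4 − 1 = 3, so tw(G) ≤ 3. For the lower bound, the 4 vertices {a, b, c, d} are pairwise adjacent, and any tree decomposition puts a clique entirely inside one bag — forcing width ≥ 3. Therefore the treewidth is 3.

Treewidth 3.
One such decomposition:
Bags: B1 = {a, b, c, d}
Tree: (single bag)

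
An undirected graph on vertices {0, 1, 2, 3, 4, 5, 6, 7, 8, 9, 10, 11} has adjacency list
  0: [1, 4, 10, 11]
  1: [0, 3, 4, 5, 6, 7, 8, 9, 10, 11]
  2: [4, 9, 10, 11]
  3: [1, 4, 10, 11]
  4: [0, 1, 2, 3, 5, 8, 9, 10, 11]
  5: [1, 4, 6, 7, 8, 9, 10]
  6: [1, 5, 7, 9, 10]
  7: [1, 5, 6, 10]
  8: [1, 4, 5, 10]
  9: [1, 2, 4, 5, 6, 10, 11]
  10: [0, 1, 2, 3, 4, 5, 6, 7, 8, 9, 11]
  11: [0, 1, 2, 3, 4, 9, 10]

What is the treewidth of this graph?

4

A width-4 tree decomposition is:
Bags: B1 = {1, 5, 6, 9, 10}  B2 = {1, 4, 5, 9, 10}  B3 = {1, 4, 9, 10, 11}  B4 = {2, 4, 9, 10, 11}  B5 = {0, 1, 4, 10, 11}  B6 = {1, 5, 6, 7, 10}  B7 = {1, 4, 5, 8, 10}  B8 = {1, 3, 4, 10, 11}
Tree: B1–B2, B2–B3, B3–B4, B3–B5, B1–B6, B2–B7, B5–B8
Every bag has size at most 5, so the width is 5 − 1 = 4 and tw(G) ≤ 4. Conversely, {1, 4, 5, 8, 10} is a clique of size 5, and the vertices of any clique must share a bag in every tree decomposition; so some bag has ≥ 5 vertices and tw(G) ≥ 4. Hence tw(G) = 4 exactly.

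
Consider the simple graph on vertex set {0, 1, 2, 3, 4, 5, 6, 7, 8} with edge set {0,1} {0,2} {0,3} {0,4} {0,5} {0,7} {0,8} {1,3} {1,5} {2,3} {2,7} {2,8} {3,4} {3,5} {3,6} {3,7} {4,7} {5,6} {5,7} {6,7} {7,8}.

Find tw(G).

A width-3 tree decomposition is:
Bags: B1 = {0, 3, 5, 7}  B2 = {0, 3, 4, 7}  B3 = {0, 2, 3, 7}  B4 = {0, 2, 7, 8}  B5 = {0, 1, 3, 5}  B6 = {3, 5, 6, 7}
Tree: B1–B2, B1–B3, B3–B4, B1–B5, B1–B6
Each bag holds 4 vertices, so the decomposition has width 3, which upper-bounds the treewidth. On the other hand G contains the 4-clique {0, 2, 7, 8}. A clique must lie in a single bag of any decomposition, so no decomposition can have width below 3. Therefore the treewidth is 3.

3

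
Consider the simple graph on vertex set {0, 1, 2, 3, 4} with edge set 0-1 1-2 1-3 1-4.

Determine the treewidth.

A width-1 tree decomposition is:
Bags: B1 = {1, 3}  B2 = {1, 4}  B3 = {0, 1}  B4 = {1, 2}
Tree: B1–B2, B1–B3, B1–B4
The largest bag has 2 vertices, giving width 1; this decomposition certifies tw(G) ≤ 1. Any graph with an edge has treewidth ≥ 1, and G has the edge 3–1. Therefore the treewidth is 1.

1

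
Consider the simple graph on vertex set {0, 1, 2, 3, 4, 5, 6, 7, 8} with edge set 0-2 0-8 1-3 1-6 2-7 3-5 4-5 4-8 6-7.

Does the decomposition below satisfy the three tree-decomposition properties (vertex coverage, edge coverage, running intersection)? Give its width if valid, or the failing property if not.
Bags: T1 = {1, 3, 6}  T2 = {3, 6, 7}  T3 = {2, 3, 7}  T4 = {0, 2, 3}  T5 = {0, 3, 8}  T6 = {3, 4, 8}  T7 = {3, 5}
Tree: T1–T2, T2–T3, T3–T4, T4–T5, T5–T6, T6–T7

A tree decomposition must satisfy three properties: every vertex lies in some bag; for every edge, both endpoints lie together in some bag; and for every vertex, the bags containing it form a connected subtree. Here edge (4,5) lies in no bag, so the decomposition is invalid.

No — edge (4,5) lies in no bag.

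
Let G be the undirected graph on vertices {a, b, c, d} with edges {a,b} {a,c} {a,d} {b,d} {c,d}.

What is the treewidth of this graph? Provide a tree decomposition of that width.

Every bag has size at most 3, so the width is 3 − 1 = 2 and tw(G) ≤ 2. Conversely, {a, c, d} is a clique of size 3, and the vertices of any clique must share a bag in every tree decomposition; so some bag has ≥ 3 vertices and tw(G) ≥ 2. The upper and lower bounds meet at 2, so that is the treewidth.

Treewidth 2.
One optimal decomposition is:
Bags: B1 = {a, c, d}  B2 = {a, b, d}
Tree: B1–B2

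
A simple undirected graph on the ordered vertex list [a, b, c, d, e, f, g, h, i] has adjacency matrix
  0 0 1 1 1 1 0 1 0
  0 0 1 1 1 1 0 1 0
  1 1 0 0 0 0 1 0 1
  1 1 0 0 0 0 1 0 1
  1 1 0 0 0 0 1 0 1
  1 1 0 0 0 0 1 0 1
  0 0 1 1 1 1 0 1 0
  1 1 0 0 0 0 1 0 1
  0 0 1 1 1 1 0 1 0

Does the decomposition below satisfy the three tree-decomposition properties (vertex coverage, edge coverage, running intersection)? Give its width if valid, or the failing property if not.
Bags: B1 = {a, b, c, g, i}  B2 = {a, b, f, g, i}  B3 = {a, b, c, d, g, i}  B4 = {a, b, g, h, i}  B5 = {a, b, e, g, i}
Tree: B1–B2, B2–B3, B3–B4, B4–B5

A tree decomposition must satisfy three properties: every vertex lies in some bag; for every edge, both endpoints lie together in some bag; and for every vertex, the bags containing it form a connected subtree. Here bags containing vertex c are not connected in the tree, so the decomposition is invalid.

No — bags containing vertex c are not connected in the tree.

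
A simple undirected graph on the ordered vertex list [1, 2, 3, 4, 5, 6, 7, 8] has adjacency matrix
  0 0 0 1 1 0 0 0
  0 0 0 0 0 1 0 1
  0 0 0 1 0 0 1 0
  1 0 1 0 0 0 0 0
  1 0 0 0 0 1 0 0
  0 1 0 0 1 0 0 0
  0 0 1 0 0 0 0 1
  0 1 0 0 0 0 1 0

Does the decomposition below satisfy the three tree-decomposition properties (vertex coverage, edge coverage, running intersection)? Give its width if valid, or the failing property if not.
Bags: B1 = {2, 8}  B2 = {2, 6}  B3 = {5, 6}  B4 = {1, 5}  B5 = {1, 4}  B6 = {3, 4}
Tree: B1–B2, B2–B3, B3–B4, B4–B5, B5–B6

A tree decomposition must satisfy three properties: every vertex lies in some bag; for every edge, both endpoints lie together in some bag; and for every vertex, the bags containing it form a connected subtree. Here vertex 7 appears in no bag, so the decomposition is invalid.

No — vertex 7 appears in no bag.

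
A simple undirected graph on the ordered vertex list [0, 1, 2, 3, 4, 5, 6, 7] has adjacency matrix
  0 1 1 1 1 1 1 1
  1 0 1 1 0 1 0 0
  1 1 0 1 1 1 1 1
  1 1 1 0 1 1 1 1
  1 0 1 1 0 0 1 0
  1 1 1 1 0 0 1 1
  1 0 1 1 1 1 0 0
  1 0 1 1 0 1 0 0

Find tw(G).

4

A width-4 tree decomposition is:
Bags: B1 = {0, 2, 3, 5, 6}  B2 = {0, 2, 3, 4, 6}  B3 = {0, 1, 2, 3, 5}  B4 = {0, 2, 3, 5, 7}
Tree: B1–B2, B1–B3, B1–B4
Every bag has size at most 5, so the width is 5 − 1 = 4 and tw(G) ≤ 4. On the other hand G contains the 5-clique {0, 2, 3, 4, 6}. A clique must lie in a single bag of any decomposition, so no decomposition can have width below 4. The upper and lower bounds meet at 4, so that is the treewidth.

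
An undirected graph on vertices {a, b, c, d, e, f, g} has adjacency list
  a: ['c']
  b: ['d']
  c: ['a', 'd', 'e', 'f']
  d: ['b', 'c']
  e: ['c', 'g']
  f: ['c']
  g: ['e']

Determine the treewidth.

A width-1 tree decomposition is:
Bags: B1 = {b, d}  B2 = {c, d}  B3 = {c, e}  B4 = {c, f}  B5 = {e, g}  B6 = {a, c}
Tree: B1–B2, B2–B3, B2–B4, B3–B5, B2–B6
The largest bag has 2 vertices, giving width 1; this decomposition certifies tw(G) ≤ 1. Any graph with an edge has treewidth ≥ 1, and G has the edge d–b. Hence tw(G) = 1 exactly.

1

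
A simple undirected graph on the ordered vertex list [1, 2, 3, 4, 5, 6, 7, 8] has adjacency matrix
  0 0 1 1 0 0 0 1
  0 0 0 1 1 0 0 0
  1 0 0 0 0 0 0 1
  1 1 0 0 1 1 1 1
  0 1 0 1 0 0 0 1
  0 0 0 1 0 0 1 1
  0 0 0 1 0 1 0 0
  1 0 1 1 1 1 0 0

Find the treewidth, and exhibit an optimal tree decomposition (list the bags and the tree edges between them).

Each bag holds 3 vertices, so the decomposition has width 2, which upper-bounds the treewidth. For the lower bound, the 3 vertices {1, 3, 8} are pairwise adjacent, and any tree decomposition puts a clique entirely inside one bag — forcing width ≥ 2. The upper and lower bounds meet at 2, so that is the treewidth.

Treewidth 2.
One optimal decomposition is:
Bags: B1 = {4, 6, 8}  B2 = {4, 5, 8}  B3 = {4, 6, 7}  B4 = {1, 4, 8}  B5 = {1, 3, 8}  B6 = {2, 4, 5}
Tree: B1–B2, B1–B3, B1–B4, B4–B5, B2–B6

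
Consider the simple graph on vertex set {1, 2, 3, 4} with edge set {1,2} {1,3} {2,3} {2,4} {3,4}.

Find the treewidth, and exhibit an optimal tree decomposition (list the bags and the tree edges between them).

The largest bag has 3 vertices, giving width 2; this decomposition certifies tw(G) ≤ 2. Conversely, {1, 2, 3} is a clique of size 3, and the vertices of any clique must share a bag in every tree decomposition; so some bag has ≥ 3 vertices and tw(G) ≥ 2. The upper and lower bounds meet at 2, so that is the treewidth.

Treewidth 2.
One optimal decomposition is:
Bags: B1 = {1, 2, 3}  B2 = {2, 3, 4}
Tree: B1–B2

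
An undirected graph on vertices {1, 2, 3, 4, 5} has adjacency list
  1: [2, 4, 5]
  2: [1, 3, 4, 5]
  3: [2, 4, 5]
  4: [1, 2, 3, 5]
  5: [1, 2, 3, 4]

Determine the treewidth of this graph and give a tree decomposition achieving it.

Treewidth 3.
One optimal decomposition is:
Bags: B1 = {1, 2, 4, 5}  B2 = {2, 3, 4, 5}
Tree: B1–B2

The largest bag has 4 vertices, giving width 3; this decomposition certifies tw(G) ≤ 3. For the lower bound, the 4 vertices {1, 2, 4, 5} are pairwise adjacent, and any tree decomposition puts a clique entirely inside one bag — forcing width ≥ 3. Combining the bounds, tw(G) = 3.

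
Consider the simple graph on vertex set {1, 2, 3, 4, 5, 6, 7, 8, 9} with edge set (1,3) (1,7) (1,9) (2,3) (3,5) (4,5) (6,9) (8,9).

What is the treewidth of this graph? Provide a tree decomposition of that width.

Every bag has size at most 2, so the width is 2 − 1 = 1 and tw(G) ≤ 1. Any graph with an edge has treewidth ≥ 1, and G has the edge 3–1. Hence tw(G) = 1 exactly.

Treewidth 1.
One optimal decomposition is:
Bags: B1 = {1, 3}  B2 = {1, 9}  B3 = {3, 5}  B4 = {6, 9}  B5 = {2, 3}  B6 = {8, 9}  B7 = {4, 5}  B8 = {1, 7}
Tree: B1–B2, B1–B3, B2–B4, B1–B5, B4–B6, B3–B7, B2–B8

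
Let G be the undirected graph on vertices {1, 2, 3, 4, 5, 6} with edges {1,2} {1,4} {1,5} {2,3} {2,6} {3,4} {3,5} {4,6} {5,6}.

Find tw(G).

A width-3 tree decomposition is:
Bags: B1 = {1, 3, 4, 6}  B2 = {1, 3, 5, 6}  B3 = {1, 2, 3, 6}
Tree: B1–B2, B2–B3
Each bag holds 4 vertices, so the decomposition has width 3, which upper-bounds the treewidth. For the lower bound: the 4 vertex sets {4,6}, {1,5}, {3}, {2} are disjoint, each induces a connected subgraph, and every pair is joined by at least one edge of G. Contracting each set to a single vertex therefore yields K_{4} as a minor, and since treewidth is minor-monotone, tw(G) ≥ tw(K_{4}) = 3. Therefore the treewidth is 3.

3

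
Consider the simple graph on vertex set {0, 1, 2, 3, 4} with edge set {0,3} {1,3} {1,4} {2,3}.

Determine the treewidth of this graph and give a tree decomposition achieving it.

Treewidth 1.
One such decomposition:
Bags: B1 = {0, 3}  B2 = {1, 3}  B3 = {1, 4}  B4 = {2, 3}
Tree: B1–B2, B2–B3, B2–B4

Every bag has size at most 2, so the width is 2 − 1 = 1 and tw(G) ≤ 1. Any graph with an edge has treewidth ≥ 1, and G has the edge 3–0. Hence tw(G) = 1 exactly.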